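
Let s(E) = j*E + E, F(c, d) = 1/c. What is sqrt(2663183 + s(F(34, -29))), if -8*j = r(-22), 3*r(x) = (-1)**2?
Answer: sqrt(110831024901)/204 ≈ 1631.9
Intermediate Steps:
r(x) = 1/3 (r(x) = (1/3)*(-1)**2 = (1/3)*1 = 1/3)
j = -1/24 (j = -1/8*1/3 = -1/24 ≈ -0.041667)
F(c, d) = 1/c
s(E) = 23*E/24 (s(E) = -E/24 + E = 23*E/24)
sqrt(2663183 + s(F(34, -29))) = sqrt(2663183 + (23/24)/34) = sqrt(2663183 + (23/24)*(1/34)) = sqrt(2663183 + 23/816) = sqrt(2173157351/816) = sqrt(110831024901)/204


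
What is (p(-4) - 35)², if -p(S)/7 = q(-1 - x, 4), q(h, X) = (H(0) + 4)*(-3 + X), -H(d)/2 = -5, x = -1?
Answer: 17689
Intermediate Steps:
H(d) = 10 (H(d) = -2*(-5) = 10)
q(h, X) = -42 + 14*X (q(h, X) = (10 + 4)*(-3 + X) = 14*(-3 + X) = -42 + 14*X)
p(S) = -98 (p(S) = -7*(-42 + 14*4) = -7*(-42 + 56) = -7*14 = -98)
(p(-4) - 35)² = (-98 - 35)² = (-133)² = 17689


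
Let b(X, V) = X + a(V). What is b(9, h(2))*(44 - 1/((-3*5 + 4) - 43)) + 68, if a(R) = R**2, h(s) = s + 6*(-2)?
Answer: 262765/54 ≈ 4866.0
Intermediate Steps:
h(s) = -12 + s (h(s) = s - 12 = -12 + s)
b(X, V) = X + V**2
b(9, h(2))*(44 - 1/((-3*5 + 4) - 43)) + 68 = (9 + (-12 + 2)**2)*(44 - 1/((-3*5 + 4) - 43)) + 68 = (9 + (-10)**2)*(44 - 1/((-15 + 4) - 43)) + 68 = (9 + 100)*(44 - 1/(-11 - 43)) + 68 = 109*(44 - 1/(-54)) + 68 = 109*(44 - 1*(-1/54)) + 68 = 109*(44 + 1/54) + 68 = 109*(2377/54) + 68 = 259093/54 + 68 = 262765/54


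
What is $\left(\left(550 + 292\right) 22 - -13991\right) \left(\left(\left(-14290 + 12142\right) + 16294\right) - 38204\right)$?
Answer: $-782245870$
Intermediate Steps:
$\left(\left(550 + 292\right) 22 - -13991\right) \left(\left(\left(-14290 + 12142\right) + 16294\right) - 38204\right) = \left(842 \cdot 22 + \left(-2581 + 16572\right)\right) \left(\left(-2148 + 16294\right) - 38204\right) = \left(18524 + 13991\right) \left(14146 - 38204\right) = 32515 \left(-24058\right) = -782245870$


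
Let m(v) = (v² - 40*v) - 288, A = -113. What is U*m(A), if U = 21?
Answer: 357021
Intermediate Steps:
m(v) = -288 + v² - 40*v
U*m(A) = 21*(-288 + (-113)² - 40*(-113)) = 21*(-288 + 12769 + 4520) = 21*17001 = 357021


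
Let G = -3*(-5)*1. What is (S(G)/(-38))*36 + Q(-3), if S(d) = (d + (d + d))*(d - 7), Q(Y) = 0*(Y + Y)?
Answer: -6480/19 ≈ -341.05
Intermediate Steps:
Q(Y) = 0 (Q(Y) = 0*(2*Y) = 0)
G = 15 (G = 15*1 = 15)
S(d) = 3*d*(-7 + d) (S(d) = (d + 2*d)*(-7 + d) = (3*d)*(-7 + d) = 3*d*(-7 + d))
(S(G)/(-38))*36 + Q(-3) = ((3*15*(-7 + 15))/(-38))*36 + 0 = ((3*15*8)*(-1/38))*36 + 0 = (360*(-1/38))*36 + 0 = -180/19*36 + 0 = -6480/19 + 0 = -6480/19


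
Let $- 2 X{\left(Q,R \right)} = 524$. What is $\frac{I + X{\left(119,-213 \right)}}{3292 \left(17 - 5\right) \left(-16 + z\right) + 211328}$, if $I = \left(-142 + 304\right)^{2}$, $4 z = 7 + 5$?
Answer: $- \frac{12991}{151112} \approx -0.085969$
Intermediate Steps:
$z = 3$ ($z = \frac{7 + 5}{4} = \frac{1}{4} \cdot 12 = 3$)
$X{\left(Q,R \right)} = -262$ ($X{\left(Q,R \right)} = \left(- \frac{1}{2}\right) 524 = -262$)
$I = 26244$ ($I = 162^{2} = 26244$)
$\frac{I + X{\left(119,-213 \right)}}{3292 \left(17 - 5\right) \left(-16 + z\right) + 211328} = \frac{26244 - 262}{3292 \left(17 - 5\right) \left(-16 + 3\right) + 211328} = \frac{25982}{3292 \cdot 12 \left(-13\right) + 211328} = \frac{25982}{3292 \left(-156\right) + 211328} = \frac{25982}{-513552 + 211328} = \frac{25982}{-302224} = 25982 \left(- \frac{1}{302224}\right) = - \frac{12991}{151112}$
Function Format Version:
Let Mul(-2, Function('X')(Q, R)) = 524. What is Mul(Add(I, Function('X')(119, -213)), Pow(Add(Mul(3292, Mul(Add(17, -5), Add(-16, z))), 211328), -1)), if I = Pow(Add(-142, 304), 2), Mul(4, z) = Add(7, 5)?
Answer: Rational(-12991, 151112) ≈ -0.085969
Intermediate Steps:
z = 3 (z = Mul(Rational(1, 4), Add(7, 5)) = Mul(Rational(1, 4), 12) = 3)
Function('X')(Q, R) = -262 (Function('X')(Q, R) = Mul(Rational(-1, 2), 524) = -262)
I = 26244 (I = Pow(162, 2) = 26244)
Mul(Add(I, Function('X')(119, -213)), Pow(Add(Mul(3292, Mul(Add(17, -5), Add(-16, z))), 211328), -1)) = Mul(Add(26244, -262), Pow(Add(Mul(3292, Mul(Add(17, -5), Add(-16, 3))), 211328), -1)) = Mul(25982, Pow(Add(Mul(3292, Mul(12, -13)), 211328), -1)) = Mul(25982, Pow(Add(Mul(3292, -156), 211328), -1)) = Mul(25982, Pow(Add(-513552, 211328), -1)) = Mul(25982, Pow(-302224, -1)) = Mul(25982, Rational(-1, 302224)) = Rational(-12991, 151112)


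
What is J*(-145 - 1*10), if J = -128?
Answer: 19840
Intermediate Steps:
J*(-145 - 1*10) = -128*(-145 - 1*10) = -128*(-145 - 10) = -128*(-155) = 19840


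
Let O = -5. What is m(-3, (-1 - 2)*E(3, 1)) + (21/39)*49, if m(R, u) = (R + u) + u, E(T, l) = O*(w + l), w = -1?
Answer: 304/13 ≈ 23.385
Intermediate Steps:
E(T, l) = 5 - 5*l (E(T, l) = -5*(-1 + l) = 5 - 5*l)
m(R, u) = R + 2*u
m(-3, (-1 - 2)*E(3, 1)) + (21/39)*49 = (-3 + 2*((-1 - 2)*(5 - 5*1))) + (21/39)*49 = (-3 + 2*(-3*(5 - 5))) + (21*(1/39))*49 = (-3 + 2*(-3*0)) + (7/13)*49 = (-3 + 2*0) + 343/13 = (-3 + 0) + 343/13 = -3 + 343/13 = 304/13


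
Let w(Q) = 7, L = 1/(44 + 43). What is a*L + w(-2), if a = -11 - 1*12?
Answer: 586/87 ≈ 6.7356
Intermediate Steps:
L = 1/87 ≈ 0.011494
a = -23 (a = -11 - 12 = -23)
a*L + w(-2) = -23*1/87 + 7 = -23/87 + 7 = 586/87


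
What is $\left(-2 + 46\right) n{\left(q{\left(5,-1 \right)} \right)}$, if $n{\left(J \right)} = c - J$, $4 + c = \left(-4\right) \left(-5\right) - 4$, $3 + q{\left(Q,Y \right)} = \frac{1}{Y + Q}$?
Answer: $649$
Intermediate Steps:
$q{\left(Q,Y \right)} = -3 + \frac{1}{Q + Y}$ ($q{\left(Q,Y \right)} = -3 + \frac{1}{Y + Q} = -3 + \frac{1}{Q + Y}$)
$c = 12$ ($c = -4 - -16 = -4 + \left(20 - 4\right) = -4 + 16 = 12$)
$n{\left(J \right)} = 12 - J$
$\left(-2 + 46\right) n{\left(q{\left(5,-1 \right)} \right)} = \left(-2 + 46\right) \left(12 - \frac{1 - 15 - -3}{5 - 1}\right) = 44 \left(12 - \frac{1 - 15 + 3}{4}\right) = 44 \left(12 - \frac{1}{4} \left(-11\right)\right) = 44 \left(12 - - \frac{11}{4}\right) = 44 \left(12 + \frac{11}{4}\right) = 44 \cdot \frac{59}{4} = 649$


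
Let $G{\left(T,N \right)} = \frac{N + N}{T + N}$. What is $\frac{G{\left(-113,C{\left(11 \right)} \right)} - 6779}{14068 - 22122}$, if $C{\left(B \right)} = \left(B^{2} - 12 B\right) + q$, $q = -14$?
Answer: $\frac{233863}{277863} \approx 0.84165$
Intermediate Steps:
$C{\left(B \right)} = -14 + B^{2} - 12 B$ ($C{\left(B \right)} = \left(B^{2} - 12 B\right) - 14 = -14 + B^{2} - 12 B$)
$G{\left(T,N \right)} = \frac{2 N}{N + T}$
$\frac{G{\left(-113,C{\left(11 \right)} \right)} - 6779}{14068 - 22122} = \frac{\frac{2 \left(-14 + 11^{2} - 132\right)}{\left(-14 + 11^{2} - 132\right) - 113} - 6779}{14068 - 22122} = \frac{\frac{2 \left(-14 + 121 - 132\right)}{\left(-14 + 121 - 132\right) - 113} - 6779}{-8054} = \left(2 \left(-25\right) \frac{1}{-25 - 113} - 6779\right) \left(- \frac{1}{8054}\right) = \left(2 \left(-25\right) \frac{1}{-138} - 6779\right) \left(- \frac{1}{8054}\right) = \left(2 \left(-25\right) \left(- \frac{1}{138}\right) - 6779\right) \left(- \frac{1}{8054}\right) = \left(\frac{25}{69} - 6779\right) \left(- \frac{1}{8054}\right) = \left(- \frac{467726}{69}\right) \left(- \frac{1}{8054}\right) = \frac{233863}{277863}$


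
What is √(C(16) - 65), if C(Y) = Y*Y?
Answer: √191 ≈ 13.820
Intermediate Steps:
C(Y) = Y²
√(C(16) - 65) = √(16² - 65) = √(256 - 65) = √191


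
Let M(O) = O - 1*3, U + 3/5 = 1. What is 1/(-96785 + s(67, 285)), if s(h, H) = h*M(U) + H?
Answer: -5/483371 ≈ -1.0344e-5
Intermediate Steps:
U = 2/5 (U = -3/5 + 1 = 2/5 ≈ 0.40000)
M(O) = -3 + O (M(O) = O - 3 = -3 + O)
s(h, H) = H - 13*h/5 (s(h, H) = h*(-3 + 2/5) + H = h*(-13/5) + H = -13*h/5 + H = H - 13*h/5)
1/(-96785 + s(67, 285)) = 1/(-96785 + (285 - 13/5*67)) = 1/(-96785 + (285 - 871/5)) = 1/(-96785 + 554/5) = 1/(-483371/5) = -5/483371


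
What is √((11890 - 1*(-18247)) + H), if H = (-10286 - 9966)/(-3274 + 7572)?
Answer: √139156962763/2149 ≈ 173.59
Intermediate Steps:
H = -10126/2149 (H = -20252/4298 = -20252*1/4298 = -10126/2149 ≈ -4.7120)
√((11890 - 1*(-18247)) + H) = √((11890 - 1*(-18247)) - 10126/2149) = √((11890 + 18247) - 10126/2149) = √(30137 - 10126/2149) = √(64754287/2149) = √139156962763/2149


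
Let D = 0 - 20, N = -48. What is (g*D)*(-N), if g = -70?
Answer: 67200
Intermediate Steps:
D = -20
(g*D)*(-N) = (-70*(-20))*(-1*(-48)) = 1400*48 = 67200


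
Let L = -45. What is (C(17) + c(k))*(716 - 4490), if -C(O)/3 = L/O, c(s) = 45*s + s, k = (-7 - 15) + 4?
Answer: 3094902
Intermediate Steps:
k = -18 (k = -22 + 4 = -18)
c(s) = 46*s
C(O) = 135/O (C(O) = -(-135)/O = 135/O)
(C(17) + c(k))*(716 - 4490) = (135/17 + 46*(-18))*(716 - 4490) = (135*(1/17) - 828)*(-3774) = (135/17 - 828)*(-3774) = -13941/17*(-3774) = 3094902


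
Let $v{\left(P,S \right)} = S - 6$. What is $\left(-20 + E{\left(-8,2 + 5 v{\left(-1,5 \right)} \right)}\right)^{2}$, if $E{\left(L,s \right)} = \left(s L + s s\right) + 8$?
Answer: $441$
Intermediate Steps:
$v{\left(P,S \right)} = -6 + S$ ($v{\left(P,S \right)} = S - 6 = -6 + S$)
$E{\left(L,s \right)} = 8 + s^{2} + L s$ ($E{\left(L,s \right)} = \left(L s + s^{2}\right) + 8 = \left(s^{2} + L s\right) + 8 = 8 + s^{2} + L s$)
$\left(-20 + E{\left(-8,2 + 5 v{\left(-1,5 \right)} \right)}\right)^{2} = \left(-20 + \left(8 + \left(2 + 5 \left(-6 + 5\right)\right)^{2} - 8 \left(2 + 5 \left(-6 + 5\right)\right)\right)\right)^{2} = \left(-20 + \left(8 + \left(2 + 5 \left(-1\right)\right)^{2} - 8 \left(2 + 5 \left(-1\right)\right)\right)\right)^{2} = \left(-20 + \left(8 + \left(2 - 5\right)^{2} - 8 \left(2 - 5\right)\right)\right)^{2} = \left(-20 + \left(8 + \left(-3\right)^{2} - -24\right)\right)^{2} = \left(-20 + \left(8 + 9 + 24\right)\right)^{2} = \left(-20 + 41\right)^{2} = 21^{2} = 441$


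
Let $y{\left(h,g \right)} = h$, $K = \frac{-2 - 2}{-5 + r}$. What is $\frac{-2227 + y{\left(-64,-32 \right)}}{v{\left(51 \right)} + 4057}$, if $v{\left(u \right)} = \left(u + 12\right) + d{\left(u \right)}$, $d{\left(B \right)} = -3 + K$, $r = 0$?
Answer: $- \frac{11455}{20589} \approx -0.55637$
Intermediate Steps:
$K = \frac{4}{5}$ ($K = \frac{-2 - 2}{-5 + 0} = - \frac{4}{-5} = \left(-4\right) \left(- \frac{1}{5}\right) = \frac{4}{5} \approx 0.8$)
$d{\left(B \right)} = - \frac{11}{5}$ ($d{\left(B \right)} = -3 + \frac{4}{5} = - \frac{11}{5}$)
$v{\left(u \right)} = \frac{49}{5} + u$ ($v{\left(u \right)} = \left(u + 12\right) - \frac{11}{5} = \left(12 + u\right) - \frac{11}{5} = \frac{49}{5} + u$)
$\frac{-2227 + y{\left(-64,-32 \right)}}{v{\left(51 \right)} + 4057} = \frac{-2227 - 64}{\left(\frac{49}{5} + 51\right) + 4057} = - \frac{2291}{\frac{304}{5} + 4057} = - \frac{2291}{\frac{20589}{5}} = \left(-2291\right) \frac{5}{20589} = - \frac{11455}{20589}$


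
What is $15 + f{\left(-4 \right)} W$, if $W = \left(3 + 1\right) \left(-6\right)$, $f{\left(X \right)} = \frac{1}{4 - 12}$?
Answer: $18$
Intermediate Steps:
$f{\left(X \right)} = - \frac{1}{8}$ ($f{\left(X \right)} = \frac{1}{-8} = - \frac{1}{8}$)
$W = -24$ ($W = 4 \left(-6\right) = -24$)
$15 + f{\left(-4 \right)} W = 15 - -3 = 15 + 3 = 18$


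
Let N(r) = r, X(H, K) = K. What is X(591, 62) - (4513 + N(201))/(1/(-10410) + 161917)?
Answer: 104455397338/1685555969 ≈ 61.971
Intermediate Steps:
X(591, 62) - (4513 + N(201))/(1/(-10410) + 161917) = 62 - (4513 + 201)/(1/(-10410) + 161917) = 62 - 4714/(-1/10410 + 161917) = 62 - 4714/1685555969/10410 = 62 - 4714*10410/1685555969 = 62 - 1*49072740/1685555969 = 62 - 49072740/1685555969 = 104455397338/1685555969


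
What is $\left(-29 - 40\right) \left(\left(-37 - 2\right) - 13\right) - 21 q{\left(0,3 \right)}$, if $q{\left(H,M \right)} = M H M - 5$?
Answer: $3693$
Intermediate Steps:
$q{\left(H,M \right)} = -5 + H M^{2}$ ($q{\left(H,M \right)} = H M M - 5 = H M^{2} - 5 = -5 + H M^{2}$)
$\left(-29 - 40\right) \left(\left(-37 - 2\right) - 13\right) - 21 q{\left(0,3 \right)} = \left(-29 - 40\right) \left(\left(-37 - 2\right) - 13\right) - 21 \left(-5 + 0 \cdot 3^{2}\right) = \left(-29 - 40\right) \left(\left(-37 - 2\right) - 13\right) - 21 \left(-5 + 0 \cdot 9\right) = - 69 \left(-39 - 13\right) - 21 \left(-5 + 0\right) = \left(-69\right) \left(-52\right) - -105 = 3588 + 105 = 3693$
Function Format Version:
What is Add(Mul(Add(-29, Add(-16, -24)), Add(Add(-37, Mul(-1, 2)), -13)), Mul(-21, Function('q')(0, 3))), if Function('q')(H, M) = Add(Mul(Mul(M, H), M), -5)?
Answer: 3693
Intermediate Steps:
Function('q')(H, M) = Add(-5, Mul(H, Pow(M, 2))) (Function('q')(H, M) = Add(Mul(Mul(H, M), M), -5) = Add(Mul(H, Pow(M, 2)), -5) = Add(-5, Mul(H, Pow(M, 2))))
Add(Mul(Add(-29, Add(-16, -24)), Add(Add(-37, Mul(-1, 2)), -13)), Mul(-21, Function('q')(0, 3))) = Add(Mul(Add(-29, Add(-16, -24)), Add(Add(-37, Mul(-1, 2)), -13)), Mul(-21, Add(-5, Mul(0, Pow(3, 2))))) = Add(Mul(Add(-29, -40), Add(Add(-37, -2), -13)), Mul(-21, Add(-5, Mul(0, 9)))) = Add(Mul(-69, Add(-39, -13)), Mul(-21, Add(-5, 0))) = Add(Mul(-69, -52), Mul(-21, -5)) = Add(3588, 105) = 3693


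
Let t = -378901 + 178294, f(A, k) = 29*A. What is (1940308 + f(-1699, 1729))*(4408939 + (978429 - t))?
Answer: 10567067480075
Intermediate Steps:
t = -200607
(1940308 + f(-1699, 1729))*(4408939 + (978429 - t)) = (1940308 + 29*(-1699))*(4408939 + (978429 - 1*(-200607))) = (1940308 - 49271)*(4408939 + (978429 + 200607)) = 1891037*(4408939 + 1179036) = 1891037*5587975 = 10567067480075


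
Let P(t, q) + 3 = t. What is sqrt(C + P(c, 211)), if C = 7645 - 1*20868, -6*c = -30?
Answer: 3*I*sqrt(1469) ≈ 114.98*I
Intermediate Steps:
c = 5 (c = -1/6*(-30) = 5)
P(t, q) = -3 + t
C = -13223 (C = 7645 - 20868 = -13223)
sqrt(C + P(c, 211)) = sqrt(-13223 + (-3 + 5)) = sqrt(-13223 + 2) = sqrt(-13221) = 3*I*sqrt(1469)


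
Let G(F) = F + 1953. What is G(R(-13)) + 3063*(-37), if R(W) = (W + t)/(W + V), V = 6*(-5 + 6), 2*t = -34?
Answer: -779616/7 ≈ -1.1137e+5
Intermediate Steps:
t = -17 (t = (½)*(-34) = -17)
V = 6 (V = 6*1 = 6)
R(W) = (-17 + W)/(6 + W) (R(W) = (W - 17)/(W + 6) = (-17 + W)/(6 + W))
G(F) = 1953 + F
G(R(-13)) + 3063*(-37) = (1953 + (-17 - 13)/(6 - 13)) + 3063*(-37) = (1953 - 30/(-7)) - 113331 = (1953 - ⅐*(-30)) - 113331 = (1953 + 30/7) - 113331 = 13701/7 - 113331 = -779616/7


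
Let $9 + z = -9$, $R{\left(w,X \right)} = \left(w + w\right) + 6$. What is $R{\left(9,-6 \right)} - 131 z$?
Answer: $2382$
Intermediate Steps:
$R{\left(w,X \right)} = 6 + 2 w$ ($R{\left(w,X \right)} = 2 w + 6 = 6 + 2 w$)
$z = -18$ ($z = -9 - 9 = -18$)
$R{\left(9,-6 \right)} - 131 z = \left(6 + 2 \cdot 9\right) - -2358 = \left(6 + 18\right) + 2358 = 24 + 2358 = 2382$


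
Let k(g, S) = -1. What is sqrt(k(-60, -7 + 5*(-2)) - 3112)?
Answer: I*sqrt(3113) ≈ 55.794*I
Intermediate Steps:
sqrt(k(-60, -7 + 5*(-2)) - 3112) = sqrt(-1 - 3112) = sqrt(-3113) = I*sqrt(3113)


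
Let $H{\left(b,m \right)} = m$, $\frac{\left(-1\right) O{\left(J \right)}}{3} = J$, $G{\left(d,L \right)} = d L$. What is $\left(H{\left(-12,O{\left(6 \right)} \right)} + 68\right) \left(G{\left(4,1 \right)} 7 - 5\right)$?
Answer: $1150$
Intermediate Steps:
$G{\left(d,L \right)} = L d$
$O{\left(J \right)} = - 3 J$
$\left(H{\left(-12,O{\left(6 \right)} \right)} + 68\right) \left(G{\left(4,1 \right)} 7 - 5\right) = \left(\left(-3\right) 6 + 68\right) \left(1 \cdot 4 \cdot 7 - 5\right) = \left(-18 + 68\right) \left(4 \cdot 7 - 5\right) = 50 \left(28 - 5\right) = 50 \cdot 23 = 1150$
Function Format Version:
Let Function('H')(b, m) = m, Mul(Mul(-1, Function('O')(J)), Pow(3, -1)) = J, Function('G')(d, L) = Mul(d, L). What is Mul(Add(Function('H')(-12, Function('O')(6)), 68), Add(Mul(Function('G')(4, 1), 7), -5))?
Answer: 1150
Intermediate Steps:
Function('G')(d, L) = Mul(L, d)
Function('O')(J) = Mul(-3, J)
Mul(Add(Function('H')(-12, Function('O')(6)), 68), Add(Mul(Function('G')(4, 1), 7), -5)) = Mul(Add(Mul(-3, 6), 68), Add(Mul(Mul(1, 4), 7), -5)) = Mul(Add(-18, 68), Add(Mul(4, 7), -5)) = Mul(50, Add(28, -5)) = Mul(50, 23) = 1150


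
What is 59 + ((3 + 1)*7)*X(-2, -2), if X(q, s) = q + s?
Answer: -53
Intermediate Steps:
59 + ((3 + 1)*7)*X(-2, -2) = 59 + ((3 + 1)*7)*(-2 - 2) = 59 + (4*7)*(-4) = 59 + 28*(-4) = 59 - 112 = -53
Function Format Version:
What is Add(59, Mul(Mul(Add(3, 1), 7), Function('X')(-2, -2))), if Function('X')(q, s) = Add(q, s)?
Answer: -53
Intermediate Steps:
Add(59, Mul(Mul(Add(3, 1), 7), Function('X')(-2, -2))) = Add(59, Mul(Mul(Add(3, 1), 7), Add(-2, -2))) = Add(59, Mul(Mul(4, 7), -4)) = Add(59, Mul(28, -4)) = Add(59, -112) = -53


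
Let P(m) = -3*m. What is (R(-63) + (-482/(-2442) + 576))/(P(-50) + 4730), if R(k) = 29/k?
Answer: 7381237/62564040 ≈ 0.11798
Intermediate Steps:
(R(-63) + (-482/(-2442) + 576))/(P(-50) + 4730) = (29/(-63) + (-482/(-2442) + 576))/(-3*(-50) + 4730) = (29*(-1/63) + (-482*(-1/2442) + 576))/(150 + 4730) = (-29/63 + (241/1221 + 576))/4880 = (-29/63 + 703537/1221)*(1/4880) = (14762474/25641)*(1/4880) = 7381237/62564040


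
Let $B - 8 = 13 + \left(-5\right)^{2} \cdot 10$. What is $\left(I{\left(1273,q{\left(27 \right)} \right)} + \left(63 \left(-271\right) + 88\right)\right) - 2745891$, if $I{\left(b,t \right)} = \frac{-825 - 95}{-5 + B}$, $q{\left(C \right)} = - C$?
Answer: $- \frac{367462968}{133} \approx -2.7629 \cdot 10^{6}$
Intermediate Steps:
$B = 271$ ($B = 8 + \left(13 + \left(-5\right)^{2} \cdot 10\right) = 8 + \left(13 + 25 \cdot 10\right) = 8 + \left(13 + 250\right) = 8 + 263 = 271$)
$I{\left(b,t \right)} = - \frac{460}{133}$ ($I{\left(b,t \right)} = \frac{-825 - 95}{-5 + 271} = - \frac{920}{266} = \left(-920\right) \frac{1}{266} = - \frac{460}{133}$)
$\left(I{\left(1273,q{\left(27 \right)} \right)} + \left(63 \left(-271\right) + 88\right)\right) - 2745891 = \left(- \frac{460}{133} + \left(63 \left(-271\right) + 88\right)\right) - 2745891 = \left(- \frac{460}{133} + \left(-17073 + 88\right)\right) - 2745891 = \left(- \frac{460}{133} - 16985\right) - 2745891 = - \frac{2259465}{133} - 2745891 = - \frac{367462968}{133}$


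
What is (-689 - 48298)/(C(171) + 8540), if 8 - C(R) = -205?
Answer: -48987/8753 ≈ -5.5966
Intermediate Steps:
C(R) = 213 (C(R) = 8 - 1*(-205) = 8 + 205 = 213)
(-689 - 48298)/(C(171) + 8540) = (-689 - 48298)/(213 + 8540) = -48987/8753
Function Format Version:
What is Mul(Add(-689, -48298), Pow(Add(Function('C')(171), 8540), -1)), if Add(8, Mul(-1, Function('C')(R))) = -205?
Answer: Rational(-48987, 8753) ≈ -5.5966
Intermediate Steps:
Function('C')(R) = 213 (Function('C')(R) = Add(8, Mul(-1, -205)) = Add(8, 205) = 213)
Mul(Add(-689, -48298), Pow(Add(Function('C')(171), 8540), -1)) = Mul(Add(-689, -48298), Pow(Add(213, 8540), -1)) = Mul(-48987, Pow(8753, -1)) = Mul(-48987, Rational(1, 8753)) = Rational(-48987, 8753)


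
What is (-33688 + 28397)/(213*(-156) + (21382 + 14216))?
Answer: -5291/2370 ≈ -2.2325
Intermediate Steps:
(-33688 + 28397)/(213*(-156) + (21382 + 14216)) = -5291/(-33228 + 35598) = -5291/2370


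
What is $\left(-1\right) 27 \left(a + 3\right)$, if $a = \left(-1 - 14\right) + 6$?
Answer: $162$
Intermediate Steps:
$a = -9$ ($a = -15 + 6 = -9$)
$\left(-1\right) 27 \left(a + 3\right) = \left(-1\right) 27 \left(-9 + 3\right) = \left(-27\right) \left(-6\right) = 162$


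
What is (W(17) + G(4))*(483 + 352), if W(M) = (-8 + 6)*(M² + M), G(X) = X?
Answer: -507680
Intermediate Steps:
W(M) = -2*M - 2*M² (W(M) = -2*(M + M²) = -2*M - 2*M²)
(W(17) + G(4))*(483 + 352) = (-2*17*(1 + 17) + 4)*(483 + 352) = (-2*17*18 + 4)*835 = (-612 + 4)*835 = -608*835 = -507680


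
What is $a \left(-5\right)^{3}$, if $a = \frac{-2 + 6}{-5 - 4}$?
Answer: $\frac{500}{9} \approx 55.556$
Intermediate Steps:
$a = - \frac{4}{9}$ ($a = \frac{4}{-9} = 4 \left(- \frac{1}{9}\right) = - \frac{4}{9} \approx -0.44444$)
$a \left(-5\right)^{3} = - \frac{4 \left(-5\right)^{3}}{9} = \left(- \frac{4}{9}\right) \left(-125\right) = \frac{500}{9}$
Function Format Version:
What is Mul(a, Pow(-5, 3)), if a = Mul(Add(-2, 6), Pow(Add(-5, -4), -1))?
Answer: Rational(500, 9) ≈ 55.556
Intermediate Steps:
a = Rational(-4, 9) (a = Mul(4, Pow(-9, -1)) = Mul(4, Rational(-1, 9)) = Rational(-4, 9) ≈ -0.44444)
Mul(a, Pow(-5, 3)) = Mul(Rational(-4, 9), Pow(-5, 3)) = Mul(Rational(-4, 9), -125) = Rational(500, 9)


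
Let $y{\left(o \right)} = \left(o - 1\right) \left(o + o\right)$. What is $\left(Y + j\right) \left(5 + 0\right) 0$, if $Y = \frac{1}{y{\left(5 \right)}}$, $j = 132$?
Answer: $0$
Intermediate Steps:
$y{\left(o \right)} = 2 o \left(-1 + o\right)$ ($y{\left(o \right)} = \left(-1 + o\right) 2 o = 2 o \left(-1 + o\right)$)
$Y = \frac{1}{40}$ ($Y = \frac{1}{2 \cdot 5 \left(-1 + 5\right)} = \frac{1}{2 \cdot 5 \cdot 4} = \frac{1}{40} \approx 0.025$)
$\left(Y + j\right) \left(5 + 0\right) 0 = \left(\frac{1}{40} + 132\right) \left(5 + 0\right) 0 = \frac{5281 \cdot 5 \cdot 0}{40} = \frac{5281}{40} \cdot 0 = 0$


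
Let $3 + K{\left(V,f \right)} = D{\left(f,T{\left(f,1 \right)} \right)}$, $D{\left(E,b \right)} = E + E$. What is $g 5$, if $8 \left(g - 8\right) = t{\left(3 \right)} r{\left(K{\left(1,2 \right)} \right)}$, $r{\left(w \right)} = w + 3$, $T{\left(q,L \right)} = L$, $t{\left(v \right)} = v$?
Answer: $\frac{95}{2} \approx 47.5$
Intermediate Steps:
$D{\left(E,b \right)} = 2 E$
$K{\left(V,f \right)} = -3 + 2 f$
$r{\left(w \right)} = 3 + w$
$g = \frac{19}{2}$ ($g = 8 + \frac{3 \left(3 + \left(-3 + 2 \cdot 2\right)\right)}{8} = 8 + \frac{3 \left(3 + \left(-3 + 4\right)\right)}{8} = 8 + \frac{3 \left(3 + 1\right)}{8} = 8 + \frac{3 \cdot 4}{8} = 8 + \frac{1}{8} \cdot 12 = 8 + \frac{3}{2} = \frac{19}{2} \approx 9.5$)
$g 5 = \frac{19}{2} \cdot 5 = \frac{95}{2}$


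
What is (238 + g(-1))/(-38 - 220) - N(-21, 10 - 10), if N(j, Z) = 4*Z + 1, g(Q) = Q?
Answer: -165/86 ≈ -1.9186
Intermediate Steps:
N(j, Z) = 1 + 4*Z
(238 + g(-1))/(-38 - 220) - N(-21, 10 - 10) = (238 - 1)/(-38 - 220) - (1 + 4*(10 - 10)) = 237/(-258) - (1 + 4*0) = 237*(-1/258) - (1 + 0) = -79/86 - 1*1 = -79/86 - 1 = -165/86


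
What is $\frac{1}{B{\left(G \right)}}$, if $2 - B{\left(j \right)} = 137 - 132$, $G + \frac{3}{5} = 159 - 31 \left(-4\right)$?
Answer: $- \frac{1}{3} \approx -0.33333$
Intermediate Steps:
$G = \frac{1412}{5}$ ($G = - \frac{3}{5} + \left(159 - 31 \left(-4\right)\right) = - \frac{3}{5} + \left(159 - -124\right) = - \frac{3}{5} + \left(159 + 124\right) = - \frac{3}{5} + 283 = \frac{1412}{5} \approx 282.4$)
$B{\left(j \right)} = -3$ ($B{\left(j \right)} = 2 - \left(137 - 132\right) = 2 - 5 = -3$)
$\frac{1}{B{\left(G \right)}} = \frac{1}{-3} = - \frac{1}{3}$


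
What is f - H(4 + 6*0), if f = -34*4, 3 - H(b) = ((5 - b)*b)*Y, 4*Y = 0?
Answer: -139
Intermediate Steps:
Y = 0 (Y = (¼)*0 = 0)
H(b) = 3 (H(b) = 3 - (5 - b)*b*0 = 3 - b*(5 - b)*0 = 3 - 1*0 = 3 + 0 = 3)
f = -136
f - H(4 + 6*0) = -136 - 1*3 = -136 - 3 = -139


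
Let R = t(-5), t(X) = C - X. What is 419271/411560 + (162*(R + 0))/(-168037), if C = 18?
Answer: 68919568467/69157307720 ≈ 0.99656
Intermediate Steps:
t(X) = 18 - X
R = 23 (R = 18 - 1*(-5) = 18 + 5 = 23)
419271/411560 + (162*(R + 0))/(-168037) = 419271/411560 + (162*(23 + 0))/(-168037) = 419271*(1/411560) + (162*23)*(-1/168037) = 419271/411560 + 3726*(-1/168037) = 419271/411560 - 3726/168037 = 68919568467/69157307720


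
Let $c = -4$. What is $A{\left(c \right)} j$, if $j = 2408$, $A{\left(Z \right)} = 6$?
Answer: $14448$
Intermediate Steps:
$A{\left(c \right)} j = 6 \cdot 2408 = 14448$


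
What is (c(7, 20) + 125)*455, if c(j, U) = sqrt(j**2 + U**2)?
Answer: 56875 + 455*sqrt(449) ≈ 66516.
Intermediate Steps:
c(j, U) = sqrt(U**2 + j**2)
(c(7, 20) + 125)*455 = (sqrt(20**2 + 7**2) + 125)*455 = (sqrt(400 + 49) + 125)*455 = (sqrt(449) + 125)*455 = (125 + sqrt(449))*455 = 56875 + 455*sqrt(449)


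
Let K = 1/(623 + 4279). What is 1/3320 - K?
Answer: 791/8137320 ≈ 9.7206e-5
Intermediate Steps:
K = 1/4902 ≈ 0.00020400
1/3320 - K = 1/3320 - 1*1/4902 = 1/3320 - 1/4902 = 791/8137320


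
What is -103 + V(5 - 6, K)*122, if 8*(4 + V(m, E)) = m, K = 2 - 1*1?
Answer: -2425/4 ≈ -606.25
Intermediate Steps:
K = 1 (K = 2 - 1 = 1)
V(m, E) = -4 + m/8
-103 + V(5 - 6, K)*122 = -103 + (-4 + (5 - 6)/8)*122 = -103 + (-4 + (⅛)*(-1))*122 = -103 + (-4 - ⅛)*122 = -103 - 33/8*122 = -103 - 2013/4 = -2425/4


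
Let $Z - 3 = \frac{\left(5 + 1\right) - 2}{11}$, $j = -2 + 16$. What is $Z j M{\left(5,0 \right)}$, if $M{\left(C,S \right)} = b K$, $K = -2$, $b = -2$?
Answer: $\frac{2072}{11} \approx 188.36$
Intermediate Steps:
$M{\left(C,S \right)} = 4$ ($M{\left(C,S \right)} = \left(-2\right) \left(-2\right) = 4$)
$j = 14$
$Z = \frac{37}{11}$ ($Z = 3 + \frac{\left(5 + 1\right) - 2}{11} = 3 + \left(6 - 2\right) \frac{1}{11} = 3 + 4 \cdot \frac{1}{11} = 3 + \frac{4}{11} = \frac{37}{11} \approx 3.3636$)
$Z j M{\left(5,0 \right)} = \frac{37}{11} \cdot 14 \cdot 4 = \frac{518}{11} \cdot 4 = \frac{2072}{11}$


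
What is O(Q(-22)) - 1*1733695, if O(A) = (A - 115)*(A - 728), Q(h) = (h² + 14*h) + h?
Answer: -1756081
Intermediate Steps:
Q(h) = h² + 15*h
O(A) = (-728 + A)*(-115 + A) (O(A) = (-115 + A)*(-728 + A) = (-728 + A)*(-115 + A))
O(Q(-22)) - 1*1733695 = (83720 + (-22*(15 - 22))² - (-18546)*(15 - 22)) - 1*1733695 = (83720 + (-22*(-7))² - (-18546)*(-7)) - 1733695 = (83720 + 154² - 843*154) - 1733695 = (83720 + 23716 - 129822) - 1733695 = -22386 - 1733695 = -1756081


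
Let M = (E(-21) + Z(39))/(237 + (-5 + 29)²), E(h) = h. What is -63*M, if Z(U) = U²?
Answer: -31500/271 ≈ -116.24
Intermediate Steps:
M = 500/271 (M = (-21 + 39²)/(237 + (-5 + 29)²) = (-21 + 1521)/(237 + 24²) = 1500/(237 + 576) = 1500/813 = 1500*(1/813) = 500/271 ≈ 1.8450)
-63*M = -63*500/271 = -31500/271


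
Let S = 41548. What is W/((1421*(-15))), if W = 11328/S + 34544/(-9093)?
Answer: 333057152/2013180243165 ≈ 0.00016544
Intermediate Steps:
W = -333057152/94448991 (W = 11328/41548 + 34544/(-9093) = 11328*(1/41548) + 34544*(-1/9093) = 2832/10387 - 34544/9093 = -333057152/94448991 ≈ -3.5263)
W/((1421*(-15))) = -333057152/(94448991*(1421*(-15))) = -333057152/94448991/(-21315) = -333057152/94448991*(-1/21315) = 333057152/2013180243165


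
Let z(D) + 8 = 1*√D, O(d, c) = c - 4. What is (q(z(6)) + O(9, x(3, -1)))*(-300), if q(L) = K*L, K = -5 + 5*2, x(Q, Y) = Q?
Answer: 12300 - 1500*√6 ≈ 8625.8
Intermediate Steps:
K = 5 (K = -5 + 10 = 5)
O(d, c) = -4 + c
z(D) = -8 + √D (z(D) = -8 + 1*√D = -8 + √D)
q(L) = 5*L
(q(z(6)) + O(9, x(3, -1)))*(-300) = (5*(-8 + √6) + (-4 + 3))*(-300) = ((-40 + 5*√6) - 1)*(-300) = (-41 + 5*√6)*(-300) = 12300 - 1500*√6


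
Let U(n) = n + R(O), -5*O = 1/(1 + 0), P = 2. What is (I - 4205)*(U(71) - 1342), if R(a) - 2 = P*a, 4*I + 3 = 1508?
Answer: 19440861/4 ≈ 4.8602e+6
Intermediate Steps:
I = 1505/4 (I = -¾ + (¼)*1508 = -¾ + 377 = 1505/4 ≈ 376.25)
O = -⅕ (O = -1/(5*(1 + 0)) = -⅕/1 = -⅕*1 = -⅕ ≈ -0.20000)
R(a) = 2 + 2*a
U(n) = 8/5 + n (U(n) = n + (2 + 2*(-⅕)) = n + (2 - ⅖) = n + 8/5 = 8/5 + n)
(I - 4205)*(U(71) - 1342) = (1505/4 - 4205)*((8/5 + 71) - 1342) = -15315*(363/5 - 1342)/4 = -15315/4*(-6347/5) = 19440861/4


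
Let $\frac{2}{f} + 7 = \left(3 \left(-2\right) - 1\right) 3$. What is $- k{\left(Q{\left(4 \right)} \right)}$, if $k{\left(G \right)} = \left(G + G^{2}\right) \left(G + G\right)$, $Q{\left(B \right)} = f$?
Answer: $- \frac{13}{1372} \approx -0.0094752$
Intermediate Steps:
$f = - \frac{1}{14}$ ($f = \frac{2}{-7 + \left(3 \left(-2\right) - 1\right) 3} = \frac{2}{-7 + \left(-6 - 1\right) 3} = \frac{2}{-7 - 21} = \frac{2}{-28} = 2 \left(- \frac{1}{28}\right) = - \frac{1}{14} \approx -0.071429$)
$Q{\left(B \right)} = - \frac{1}{14}$
$k{\left(G \right)} = 2 G \left(G + G^{2}\right)$ ($k{\left(G \right)} = \left(G + G^{2}\right) 2 G = 2 G \left(G + G^{2}\right)$)
$- k{\left(Q{\left(4 \right)} \right)} = - 2 \left(- \frac{1}{14}\right)^{2} \left(1 - \frac{1}{14}\right) = - \frac{2 \cdot 13}{196 \cdot 14} = \left(-1\right) \frac{13}{1372} = - \frac{13}{1372}$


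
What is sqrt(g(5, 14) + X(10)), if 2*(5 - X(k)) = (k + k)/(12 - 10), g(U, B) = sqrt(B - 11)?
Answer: 3**(1/4) ≈ 1.3161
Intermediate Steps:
g(U, B) = sqrt(-11 + B)
X(k) = 5 - k/2 (X(k) = 5 - (k + k)/(2*(12 - 10)) = 5 - 2*k/(2*2) = 5 - k/2)
sqrt(g(5, 14) + X(10)) = sqrt(sqrt(-11 + 14) + (5 - 1/2*10)) = sqrt(sqrt(3) + (5 - 5)) = sqrt(sqrt(3) + 0) = sqrt(sqrt(3)) = 3**(1/4)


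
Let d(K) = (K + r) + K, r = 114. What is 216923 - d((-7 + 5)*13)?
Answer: 216861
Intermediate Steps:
d(K) = 114 + 2*K (d(K) = (K + 114) + K = (114 + K) + K = 114 + 2*K)
216923 - d((-7 + 5)*13) = 216923 - (114 + 2*((-7 + 5)*13)) = 216923 - (114 + 2*(-2*13)) = 216923 - (114 + 2*(-26)) = 216923 - (114 - 52) = 216923 - 1*62 = 216923 - 62 = 216861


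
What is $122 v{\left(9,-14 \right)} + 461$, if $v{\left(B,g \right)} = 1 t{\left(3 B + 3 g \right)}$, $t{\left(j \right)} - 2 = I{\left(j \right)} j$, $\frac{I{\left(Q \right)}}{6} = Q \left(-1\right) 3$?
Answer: $-493395$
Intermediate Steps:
$I{\left(Q \right)} = - 18 Q$ ($I{\left(Q \right)} = 6 Q \left(-1\right) 3 = 6 - Q 3 = 6 \left(- 3 Q\right) = - 18 Q$)
$t{\left(j \right)} = 2 - 18 j^{2}$ ($t{\left(j \right)} = 2 + - 18 j j = 2 - 18 j^{2}$)
$v{\left(B,g \right)} = 2 - 18 \left(3 B + 3 g\right)^{2}$ ($v{\left(B,g \right)} = 1 \left(2 - 18 \left(3 B + 3 g\right)^{2}\right) = 2 - 18 \left(3 B + 3 g\right)^{2}$)
$122 v{\left(9,-14 \right)} + 461 = 122 \left(2 - 162 \left(9 - 14\right)^{2}\right) + 461 = 122 \left(2 - 162 \left(-5\right)^{2}\right) + 461 = 122 \left(2 - 4050\right) + 461 = 122 \left(-4048\right) + 461 = -493856 + 461 = -493395$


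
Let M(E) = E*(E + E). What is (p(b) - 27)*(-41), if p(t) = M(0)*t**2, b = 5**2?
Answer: 1107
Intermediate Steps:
M(E) = 2*E**2 (M(E) = E*(2*E) = 2*E**2)
b = 25
p(t) = 0 (p(t) = (2*0**2)*t**2 = (2*0)*t**2 = 0*t**2 = 0)
(p(b) - 27)*(-41) = (0 - 27)*(-41) = -27*(-41) = 1107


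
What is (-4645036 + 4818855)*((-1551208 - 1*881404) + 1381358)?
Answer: -182727919026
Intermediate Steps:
(-4645036 + 4818855)*((-1551208 - 1*881404) + 1381358) = 173819*((-1551208 - 881404) + 1381358) = 173819*(-2432612 + 1381358) = 173819*(-1051254) = -182727919026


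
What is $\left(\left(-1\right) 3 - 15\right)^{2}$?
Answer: $324$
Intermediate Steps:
$\left(\left(-1\right) 3 - 15\right)^{2} = \left(-3 - 15\right)^{2} = \left(-18\right)^{2} = 324$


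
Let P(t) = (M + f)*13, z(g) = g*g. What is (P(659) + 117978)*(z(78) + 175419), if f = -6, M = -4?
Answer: 21389765544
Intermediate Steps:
z(g) = g²
P(t) = -130 (P(t) = (-4 - 6)*13 = -10*13 = -130)
(P(659) + 117978)*(z(78) + 175419) = (-130 + 117978)*(78² + 175419) = 117848*(6084 + 175419) = 117848*181503 = 21389765544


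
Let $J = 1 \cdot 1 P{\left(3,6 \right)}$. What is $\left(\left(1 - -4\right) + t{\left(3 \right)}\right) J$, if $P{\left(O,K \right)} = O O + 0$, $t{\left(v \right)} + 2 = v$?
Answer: $54$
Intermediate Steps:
$t{\left(v \right)} = -2 + v$
$P{\left(O,K \right)} = O^{2}$ ($P{\left(O,K \right)} = O^{2} + 0 = O^{2}$)
$J = 9$ ($J = 1 \cdot 1 \cdot 3^{2} = 1 \cdot 9 = 9$)
$\left(\left(1 - -4\right) + t{\left(3 \right)}\right) J = \left(\left(1 - -4\right) + \left(-2 + 3\right)\right) 9 = \left(\left(1 + 4\right) + 1\right) 9 = \left(5 + 1\right) 9 = 6 \cdot 9 = 54$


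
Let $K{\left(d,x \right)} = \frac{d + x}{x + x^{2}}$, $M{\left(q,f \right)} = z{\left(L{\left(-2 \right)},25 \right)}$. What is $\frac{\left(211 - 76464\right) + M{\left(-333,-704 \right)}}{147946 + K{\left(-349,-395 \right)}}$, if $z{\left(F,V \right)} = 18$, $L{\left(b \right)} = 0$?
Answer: $- \frac{5932226525}{11512417618} \approx -0.51529$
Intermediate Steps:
$M{\left(q,f \right)} = 18$
$K{\left(d,x \right)} = \frac{d + x}{x + x^{2}}$
$\frac{\left(211 - 76464\right) + M{\left(-333,-704 \right)}}{147946 + K{\left(-349,-395 \right)}} = \frac{\left(211 - 76464\right) + 18}{147946 + \frac{-349 - 395}{\left(-395\right) \left(1 - 395\right)}} = \frac{\left(211 - 76464\right) + 18}{147946 - \frac{1}{395} \frac{1}{-394} \left(-744\right)} = \frac{-76253 + 18}{147946 - \left(- \frac{1}{155630}\right) \left(-744\right)} = - \frac{76235}{147946 - \frac{372}{77815}} = - \frac{76235}{\frac{11512417618}{77815}} = \left(-76235\right) \frac{77815}{11512417618} = - \frac{5932226525}{11512417618}$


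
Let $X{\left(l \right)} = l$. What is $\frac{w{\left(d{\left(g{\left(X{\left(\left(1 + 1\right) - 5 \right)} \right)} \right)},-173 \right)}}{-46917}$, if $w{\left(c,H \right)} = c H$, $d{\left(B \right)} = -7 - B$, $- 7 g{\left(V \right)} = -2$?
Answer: $- \frac{2941}{109473} \approx -0.026865$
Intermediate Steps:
$g{\left(V \right)} = \frac{2}{7}$ ($g{\left(V \right)} = \left(- \frac{1}{7}\right) \left(-2\right) = \frac{2}{7}$)
$w{\left(c,H \right)} = H c$
$\frac{w{\left(d{\left(g{\left(X{\left(\left(1 + 1\right) - 5 \right)} \right)} \right)},-173 \right)}}{-46917} = \frac{\left(-173\right) \left(-7 - \frac{2}{7}\right)}{-46917} = - 173 \left(-7 - \frac{2}{7}\right) \left(- \frac{1}{46917}\right) = \left(-173\right) \left(- \frac{51}{7}\right) \left(- \frac{1}{46917}\right) = \frac{8823}{7} \left(- \frac{1}{46917}\right) = - \frac{2941}{109473}$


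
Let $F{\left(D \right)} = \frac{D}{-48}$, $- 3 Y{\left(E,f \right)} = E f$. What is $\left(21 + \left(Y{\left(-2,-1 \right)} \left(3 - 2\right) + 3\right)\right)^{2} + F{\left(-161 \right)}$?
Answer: $\frac{78883}{144} \approx 547.8$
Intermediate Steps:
$Y{\left(E,f \right)} = - \frac{E f}{3}$
$F{\left(D \right)} = - \frac{D}{48}$ ($F{\left(D \right)} = D \left(- \frac{1}{48}\right) = - \frac{D}{48}$)
$\left(21 + \left(Y{\left(-2,-1 \right)} \left(3 - 2\right) + 3\right)\right)^{2} + F{\left(-161 \right)} = \left(21 + \left(\left(- \frac{1}{3}\right) \left(-2\right) \left(-1\right) \left(3 - 2\right) + 3\right)\right)^{2} - - \frac{161}{48} = \left(21 + \left(- \frac{2 \left(3 - 2\right)}{3} + 3\right)\right)^{2} + \frac{161}{48} = \left(21 + \left(\left(- \frac{2}{3}\right) 1 + 3\right)\right)^{2} + \frac{161}{48} = \left(21 + \left(- \frac{2}{3} + 3\right)\right)^{2} + \frac{161}{48} = \left(21 + \frac{7}{3}\right)^{2} + \frac{161}{48} = \left(\frac{70}{3}\right)^{2} + \frac{161}{48} = \frac{4900}{9} + \frac{161}{48} = \frac{78883}{144}$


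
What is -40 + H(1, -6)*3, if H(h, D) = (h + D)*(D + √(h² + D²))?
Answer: 50 - 15*√37 ≈ -41.241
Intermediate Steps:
H(h, D) = (D + h)*(D + √(D² + h²))
-40 + H(1, -6)*3 = -40 + ((-6)² - 6*1 - 6*√((-6)² + 1²) + 1*√((-6)² + 1²))*3 = -40 + (36 - 6 - 6*√(36 + 1) + 1*√(36 + 1))*3 = -40 + (36 - 6 - 6*√37 + 1*√37)*3 = -40 + (36 - 6 - 6*√37 + √37)*3 = -40 + (30 - 5*√37)*3 = -40 + (90 - 15*√37) = 50 - 15*√37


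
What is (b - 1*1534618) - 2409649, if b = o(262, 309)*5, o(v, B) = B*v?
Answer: -3539477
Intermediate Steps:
b = 404790 (b = (309*262)*5 = 80958*5 = 404790)
(b - 1*1534618) - 2409649 = (404790 - 1*1534618) - 2409649 = (404790 - 1534618) - 2409649 = -1129828 - 2409649 = -3539477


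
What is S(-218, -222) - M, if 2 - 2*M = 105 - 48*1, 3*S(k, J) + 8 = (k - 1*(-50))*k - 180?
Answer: 73037/6 ≈ 12173.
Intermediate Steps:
S(k, J) = -188/3 + k*(50 + k)/3 (S(k, J) = -8/3 + ((k - 1*(-50))*k - 180)/3 = -8/3 + ((k + 50)*k - 180)/3 = -8/3 + ((50 + k)*k - 180)/3 = -8/3 + (k*(50 + k) - 180)/3 = -8/3 + (-180 + k*(50 + k))/3 = -8/3 + (-60 + k*(50 + k)/3) = -188/3 + k*(50 + k)/3)
M = -55/2 (M = 1 - (105 - 48*1)/2 = 1 - (105 - 48)/2 = 1 - 1/2*57 = 1 - 57/2 = -55/2 ≈ -27.500)
S(-218, -222) - M = (-188/3 + (1/3)*(-218)**2 + (50/3)*(-218)) - 1*(-55/2) = (-188/3 + (1/3)*47524 - 10900/3) + 55/2 = (-188/3 + 47524/3 - 10900/3) + 55/2 = 36436/3 + 55/2 = 73037/6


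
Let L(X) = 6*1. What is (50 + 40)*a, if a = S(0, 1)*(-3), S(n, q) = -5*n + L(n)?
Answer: -1620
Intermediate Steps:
L(X) = 6
S(n, q) = 6 - 5*n (S(n, q) = -5*n + 6 = 6 - 5*n)
a = -18 (a = (6 - 5*0)*(-3) = (6 + 0)*(-3) = 6*(-3) = -18)
(50 + 40)*a = (50 + 40)*(-18) = 90*(-18) = -1620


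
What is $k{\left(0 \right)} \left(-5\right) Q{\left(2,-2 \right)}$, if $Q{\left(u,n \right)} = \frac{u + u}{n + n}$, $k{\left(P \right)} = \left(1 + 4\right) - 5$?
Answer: $0$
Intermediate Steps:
$k{\left(P \right)} = 0$ ($k{\left(P \right)} = 5 - 5 = 0$)
$Q{\left(u,n \right)} = \frac{u}{n}$ ($Q{\left(u,n \right)} = \frac{2 u}{2 n} = 2 u \frac{1}{2 n} = \frac{u}{n}$)
$k{\left(0 \right)} \left(-5\right) Q{\left(2,-2 \right)} = 0 \left(-5\right) \frac{2}{-2} = 0 \cdot 2 \left(- \frac{1}{2}\right) = 0 \left(-1\right) = 0$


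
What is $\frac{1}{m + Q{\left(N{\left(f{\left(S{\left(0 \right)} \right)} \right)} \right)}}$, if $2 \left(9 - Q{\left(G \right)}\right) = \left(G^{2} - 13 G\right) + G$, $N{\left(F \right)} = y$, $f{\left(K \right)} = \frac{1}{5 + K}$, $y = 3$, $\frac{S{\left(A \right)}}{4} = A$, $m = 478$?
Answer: $\frac{2}{1001} \approx 0.001998$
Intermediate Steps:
$S{\left(A \right)} = 4 A$
$N{\left(F \right)} = 3$
$Q{\left(G \right)} = 9 + 6 G - \frac{G^{2}}{2}$ ($Q{\left(G \right)} = 9 - \frac{\left(G^{2} - 13 G\right) + G}{2} = 9 - \frac{G^{2} - 12 G}{2} = 9 - \left(\frac{G^{2}}{2} - 6 G\right) = 9 + 6 G - \frac{G^{2}}{2}$)
$\frac{1}{m + Q{\left(N{\left(f{\left(S{\left(0 \right)} \right)} \right)} \right)}} = \frac{1}{478 + \left(9 + 6 \cdot 3 - \frac{3^{2}}{2}\right)} = \frac{1}{478 + \left(9 + 18 - \frac{9}{2}\right)} = \frac{1}{478 + \frac{45}{2}} = \frac{1}{\frac{1001}{2}} = \frac{2}{1001}$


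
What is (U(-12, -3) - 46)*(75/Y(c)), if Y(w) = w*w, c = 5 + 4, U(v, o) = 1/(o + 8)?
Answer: -1145/27 ≈ -42.407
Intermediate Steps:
U(v, o) = 1/(8 + o)
c = 9
Y(w) = w**2
(U(-12, -3) - 46)*(75/Y(c)) = (1/(8 - 3) - 46)*(75/(9**2)) = (1/5 - 46)*(75/81) = (1/5 - 46)*(75*(1/81)) = -229/5*25/27 = -1145/27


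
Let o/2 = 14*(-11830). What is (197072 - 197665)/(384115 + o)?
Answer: -593/52875 ≈ -0.011215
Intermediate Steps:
o = -331240 (o = 2*(14*(-11830)) = 2*(-165620) = -331240)
(197072 - 197665)/(384115 + o) = (197072 - 197665)/(384115 - 331240) = -593/52875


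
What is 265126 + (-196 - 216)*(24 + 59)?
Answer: 230930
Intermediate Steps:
265126 + (-196 - 216)*(24 + 59) = 265126 - 412*83 = 265126 - 34196 = 230930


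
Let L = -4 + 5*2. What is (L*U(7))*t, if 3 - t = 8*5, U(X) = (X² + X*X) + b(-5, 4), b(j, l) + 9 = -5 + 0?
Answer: -18648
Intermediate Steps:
b(j, l) = -14 (b(j, l) = -9 + (-5 + 0) = -9 - 5 = -14)
U(X) = -14 + 2*X² (U(X) = (X² + X*X) - 14 = (X² + X²) - 14 = 2*X² - 14 = -14 + 2*X²)
t = -37 (t = 3 - 8*5 = 3 - 1*40 = 3 - 40 = -37)
L = 6 (L = -4 + 10 = 6)
(L*U(7))*t = (6*(-14 + 2*7²))*(-37) = (6*(-14 + 2*49))*(-37) = (6*(-14 + 98))*(-37) = (6*84)*(-37) = 504*(-37) = -18648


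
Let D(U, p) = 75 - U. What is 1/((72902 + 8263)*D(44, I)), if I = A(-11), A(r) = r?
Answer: 1/2516115 ≈ 3.9744e-7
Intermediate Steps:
I = -11
1/((72902 + 8263)*D(44, I)) = 1/((72902 + 8263)*(75 - 1*44)) = 1/(81165*(75 - 44)) = (1/81165)/31 = (1/81165)*(1/31) = 1/2516115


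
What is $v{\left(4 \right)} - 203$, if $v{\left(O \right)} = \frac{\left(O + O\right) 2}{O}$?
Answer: $-199$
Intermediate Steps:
$v{\left(O \right)} = 4$ ($v{\left(O \right)} = \frac{2 O 2}{O} = \frac{4 O}{O} = 4$)
$v{\left(4 \right)} - 203 = 4 - 203 = -199$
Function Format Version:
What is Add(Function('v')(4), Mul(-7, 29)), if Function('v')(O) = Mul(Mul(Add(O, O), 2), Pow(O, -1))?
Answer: -199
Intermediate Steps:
Function('v')(O) = 4 (Function('v')(O) = Mul(Mul(Mul(2, O), 2), Pow(O, -1)) = Mul(Mul(4, O), Pow(O, -1)) = 4)
Add(Function('v')(4), Mul(-7, 29)) = Add(4, Mul(-7, 29)) = Add(4, -203) = -199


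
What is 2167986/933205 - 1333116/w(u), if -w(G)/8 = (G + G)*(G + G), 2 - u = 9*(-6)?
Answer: 7457307387/477800960 ≈ 15.608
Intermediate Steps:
u = 56 (u = 2 - 9*(-6) = 2 - 1*(-54) = 2 + 54 = 56)
w(G) = -32*G**2 (w(G) = -8*(G + G)*(G + G) = -8*2*G*2*G = -32*G**2)
2167986/933205 - 1333116/w(u) = 2167986/933205 - 1333116/((-32*56**2)) = 2167986*(1/933205) - 1333116/((-32*3136)) = 2167986/933205 - 1333116/(-100352) = 2167986/933205 - 1333116*(-1/100352) = 2167986/933205 + 333279/25088 = 7457307387/477800960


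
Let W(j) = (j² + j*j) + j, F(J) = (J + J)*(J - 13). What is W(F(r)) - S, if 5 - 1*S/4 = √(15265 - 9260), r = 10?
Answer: 7120 + 4*√6005 ≈ 7430.0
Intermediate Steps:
F(J) = 2*J*(-13 + J) (F(J) = (2*J)*(-13 + J) = 2*J*(-13 + J))
W(j) = j + 2*j² (W(j) = (j² + j²) + j = 2*j² + j = j + 2*j²)
S = 20 - 4*√6005 (S = 20 - 4*√(15265 - 9260) = 20 - 4*√6005 ≈ -289.97)
W(F(r)) - S = (2*10*(-13 + 10))*(1 + 2*(2*10*(-13 + 10))) - (20 - 4*√6005) = (2*10*(-3))*(1 + 2*(2*10*(-3))) + (-20 + 4*√6005) = -60*(1 + 2*(-60)) + (-20 + 4*√6005) = -60*(1 - 120) + (-20 + 4*√6005) = -60*(-119) + (-20 + 4*√6005) = 7140 + (-20 + 4*√6005) = 7120 + 4*√6005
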